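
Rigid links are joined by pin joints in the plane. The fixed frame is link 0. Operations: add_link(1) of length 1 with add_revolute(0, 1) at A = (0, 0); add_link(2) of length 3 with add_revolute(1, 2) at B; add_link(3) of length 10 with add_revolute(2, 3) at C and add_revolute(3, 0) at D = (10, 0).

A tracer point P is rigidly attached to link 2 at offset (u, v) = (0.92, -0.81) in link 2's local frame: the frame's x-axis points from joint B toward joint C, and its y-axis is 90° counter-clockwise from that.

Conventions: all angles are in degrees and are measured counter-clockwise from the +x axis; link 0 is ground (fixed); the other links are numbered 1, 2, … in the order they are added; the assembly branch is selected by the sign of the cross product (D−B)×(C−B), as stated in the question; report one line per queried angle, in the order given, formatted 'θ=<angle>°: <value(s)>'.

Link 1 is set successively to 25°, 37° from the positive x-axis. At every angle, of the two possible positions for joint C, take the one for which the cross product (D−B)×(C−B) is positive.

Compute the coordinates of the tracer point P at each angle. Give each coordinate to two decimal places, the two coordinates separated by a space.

A=(0,0), D=(10.00,0)
θ=25°: B = A + 1.00·(cos25°, sin25°) = (0.9063, 0.4226)
θ=25°: |BD| = 9.1035
θ=25°: circle(B,3.00) ∩ circle(D,10.00): a=-0.4463, h=2.9666
θ=25°:   candidates: C₊=(0.5982,3.4068) cross=27.007; C₋=(0.3227,-2.5201) cross=-27.007
θ=25°:   branch + wants cross > 0 → take C=(0.5982,3.4068) (cross=27.007)
θ=25°: ex = (C−B)/|BC| = (-0.1027,0.9947); ey = (-0.9947,-0.1027)
θ=25°: P = B + 0.92·ex + -0.81·ey = (1.6175,1.4209)
θ=37°: B = A + 1.00·(cos37°, sin37°) = (0.7986, 0.6018)
θ=37°: |BD| = 9.2210
θ=37°: circle(B,3.00) ∩ circle(D,10.00): a=-0.3239, h=2.9825
θ=37°:   candidates: C₊=(0.6701,3.5991) cross=27.501; C₋=(0.2808,-2.3532) cross=-27.501
θ=37°:   branch + wants cross > 0 → take C=(0.6701,3.5991) (cross=27.501)
θ=37°: ex = (C−B)/|BC| = (-0.0428,0.9991); ey = (-0.9991,-0.0428)
θ=37°: P = B + 0.92·ex + -0.81·ey = (1.5685,1.5557)

θ=25°: 1.62 1.42
θ=37°: 1.57 1.56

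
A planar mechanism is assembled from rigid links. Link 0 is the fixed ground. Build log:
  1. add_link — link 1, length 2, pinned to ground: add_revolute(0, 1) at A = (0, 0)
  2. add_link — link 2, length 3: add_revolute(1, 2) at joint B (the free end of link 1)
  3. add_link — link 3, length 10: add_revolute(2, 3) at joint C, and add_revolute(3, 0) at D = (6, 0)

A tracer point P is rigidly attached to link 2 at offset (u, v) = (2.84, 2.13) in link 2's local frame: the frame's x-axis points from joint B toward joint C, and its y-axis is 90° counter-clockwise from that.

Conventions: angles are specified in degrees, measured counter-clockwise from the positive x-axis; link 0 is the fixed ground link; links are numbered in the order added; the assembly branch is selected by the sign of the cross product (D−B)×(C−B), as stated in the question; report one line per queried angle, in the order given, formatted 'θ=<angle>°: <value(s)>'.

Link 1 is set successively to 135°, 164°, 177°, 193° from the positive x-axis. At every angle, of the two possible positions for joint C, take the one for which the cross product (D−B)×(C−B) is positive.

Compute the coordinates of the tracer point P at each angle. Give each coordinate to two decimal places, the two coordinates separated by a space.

A=(0,0), D=(6.00,0)
θ=135°: B = A + 2.00·(cos135°, sin135°) = (-1.4142, 1.4142)
θ=135°: |BD| = 7.5479
θ=135°: circle(B,3.00) ∩ circle(D,10.00): a=-2.2542, h=1.9795
θ=135°:   candidates: C₊=(-3.2576,3.7810) cross=14.941; C₋=(-3.9994,-0.1079) cross=-14.941
θ=135°:   branch + wants cross > 0 → take C=(-3.2576,3.7810) (cross=14.941)
θ=135°: ex = (C−B)/|BC| = (-0.6145,0.7889); ey = (-0.7889,-0.6145)
θ=135°: P = B + 2.84·ex + 2.13·ey = (-4.8398,2.3460)
θ=164°: B = A + 2.00·(cos164°, sin164°) = (-1.9225, 0.5513)
θ=164°: |BD| = 7.9417
θ=164°: circle(B,3.00) ∩ circle(D,10.00): a=-1.7584, h=2.4306
θ=164°:   candidates: C₊=(-3.5080,3.0981) cross=19.303; C₋=(-3.8454,-1.7514) cross=-19.303
θ=164°:   branch + wants cross > 0 → take C=(-3.5080,3.0981) (cross=19.303)
θ=164°: ex = (C−B)/|BC| = (-0.5285,0.8489); ey = (-0.8489,-0.5285)
θ=164°: P = B + 2.84·ex + 2.13·ey = (-5.2317,1.8366)
θ=177°: B = A + 2.00·(cos177°, sin177°) = (-1.9973, 0.1047)
θ=177°: |BD| = 7.9979
θ=177°: circle(B,3.00) ∩ circle(D,10.00): a=-1.6900, h=2.4787
θ=177°:   candidates: C₊=(-3.6547,2.6053) cross=19.824; C₋=(-3.7195,-2.3517) cross=-19.824
θ=177°:   branch + wants cross > 0 → take C=(-3.6547,2.6053) (cross=19.824)
θ=177°: ex = (C−B)/|BC| = (-0.5525,0.8335); ey = (-0.8335,-0.5525)
θ=177°: P = B + 2.84·ex + 2.13·ey = (-5.3417,1.2951)
θ=193°: B = A + 2.00·(cos193°, sin193°) = (-1.9487, -0.4499)
θ=193°: |BD| = 7.9615
θ=193°: circle(B,3.00) ∩ circle(D,10.00): a=-1.7343, h=2.4479
θ=193°:   candidates: C₊=(-3.8186,1.8961) cross=19.489; C₋=(-3.5419,-2.9919) cross=-19.489
θ=193°:   branch + wants cross > 0 → take C=(-3.8186,1.8961) (cross=19.489)
θ=193°: ex = (C−B)/|BC| = (-0.6233,0.7820); ey = (-0.7820,-0.6233)
θ=193°: P = B + 2.84·ex + 2.13·ey = (-5.3845,0.4434)

θ=135°: -4.84 2.35
θ=164°: -5.23 1.84
θ=177°: -5.34 1.30
θ=193°: -5.38 0.44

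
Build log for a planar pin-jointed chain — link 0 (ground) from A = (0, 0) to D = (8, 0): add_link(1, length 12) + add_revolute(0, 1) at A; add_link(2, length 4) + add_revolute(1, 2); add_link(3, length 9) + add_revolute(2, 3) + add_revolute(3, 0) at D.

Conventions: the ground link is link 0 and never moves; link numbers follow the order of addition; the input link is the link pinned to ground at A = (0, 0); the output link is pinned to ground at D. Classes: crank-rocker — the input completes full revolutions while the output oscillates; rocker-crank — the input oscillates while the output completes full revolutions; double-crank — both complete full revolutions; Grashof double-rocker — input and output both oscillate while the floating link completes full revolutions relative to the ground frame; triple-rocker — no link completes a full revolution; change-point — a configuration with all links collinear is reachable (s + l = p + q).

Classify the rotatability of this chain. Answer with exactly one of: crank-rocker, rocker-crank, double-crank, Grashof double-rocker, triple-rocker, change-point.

lengths: ground=8, input=12, coupler=4, output=9
sorted: s=4 (shortest), l=12 (longest), p+q=17
s + l = 16 vs p + q = 17
s + l < p + q (Grashof) with shortest = coupler link → Grashof double-rocker

Grashof double-rocker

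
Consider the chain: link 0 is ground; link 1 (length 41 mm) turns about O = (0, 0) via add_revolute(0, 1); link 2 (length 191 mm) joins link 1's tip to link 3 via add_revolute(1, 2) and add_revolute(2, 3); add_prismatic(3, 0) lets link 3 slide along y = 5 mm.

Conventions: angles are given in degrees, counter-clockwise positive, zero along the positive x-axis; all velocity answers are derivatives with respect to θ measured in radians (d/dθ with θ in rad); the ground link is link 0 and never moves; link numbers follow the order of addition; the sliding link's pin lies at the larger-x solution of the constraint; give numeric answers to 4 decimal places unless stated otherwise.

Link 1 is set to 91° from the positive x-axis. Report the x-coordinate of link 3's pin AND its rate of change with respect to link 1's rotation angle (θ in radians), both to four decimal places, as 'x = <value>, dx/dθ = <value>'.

geometry: r = 41 mm, L = 191 mm, e = 5 mm
crank pin P = (r cos θ, r sin θ) = (-0.715549, 40.993756)
h = r sin θ − e = 40.993756 − 5 = 35.993756
x = r cos θ + √(L² − h²) = -0.715549 + 187.577849 = 186.862301
dx/dθ = −r sin θ − h·r cos θ/√(L² − h²) (θ in radians; h = 35.993756) = -40.856451

x = 186.8623, dx/dθ = -40.8565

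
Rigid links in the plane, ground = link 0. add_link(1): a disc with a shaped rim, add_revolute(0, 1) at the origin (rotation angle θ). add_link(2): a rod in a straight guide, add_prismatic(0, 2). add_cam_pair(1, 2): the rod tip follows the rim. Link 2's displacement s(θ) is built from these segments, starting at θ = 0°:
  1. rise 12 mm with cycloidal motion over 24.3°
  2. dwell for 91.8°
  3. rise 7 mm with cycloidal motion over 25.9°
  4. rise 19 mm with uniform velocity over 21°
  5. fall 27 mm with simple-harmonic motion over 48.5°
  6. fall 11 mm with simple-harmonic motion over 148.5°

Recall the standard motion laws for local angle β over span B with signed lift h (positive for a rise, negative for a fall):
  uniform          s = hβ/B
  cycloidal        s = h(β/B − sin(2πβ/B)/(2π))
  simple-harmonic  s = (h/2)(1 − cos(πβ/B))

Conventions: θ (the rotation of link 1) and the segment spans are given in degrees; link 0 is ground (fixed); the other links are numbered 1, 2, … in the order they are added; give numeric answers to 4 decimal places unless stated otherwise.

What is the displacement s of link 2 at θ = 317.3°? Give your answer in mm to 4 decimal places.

segment 1 (0° to 24.3°, cycloidal, h = 12) is passed completely: s = 0.0000 + (12) = 12.0000
segment 2 (24.3° to 116.1°, dwell): s unchanged at 12.0000
segment 3 (116.1° to 142°, cycloidal, h = 7) is passed completely: s = 12.0000 + (7) = 19.0000
segment 4 (142° to 163°, uniform, h = 19) is passed completely: s = 19.0000 + (19) = 38.0000
segment 5 (163° to 211.5°, simple-harmonic, h = -27) is passed completely: s = 38.0000 + (-27) = 11.0000
θ = 317.3° falls in segment 6 (211.5° to 360°, simple-harmonic, h = -11): β = 317.3 − 211.5 = 105.8°, B = 148.5°; Δs = -11/2·(1 − cos(π·0.7125)) = -8.9044; s = 11.0000 − 8.9044 = 2.0956

2.0956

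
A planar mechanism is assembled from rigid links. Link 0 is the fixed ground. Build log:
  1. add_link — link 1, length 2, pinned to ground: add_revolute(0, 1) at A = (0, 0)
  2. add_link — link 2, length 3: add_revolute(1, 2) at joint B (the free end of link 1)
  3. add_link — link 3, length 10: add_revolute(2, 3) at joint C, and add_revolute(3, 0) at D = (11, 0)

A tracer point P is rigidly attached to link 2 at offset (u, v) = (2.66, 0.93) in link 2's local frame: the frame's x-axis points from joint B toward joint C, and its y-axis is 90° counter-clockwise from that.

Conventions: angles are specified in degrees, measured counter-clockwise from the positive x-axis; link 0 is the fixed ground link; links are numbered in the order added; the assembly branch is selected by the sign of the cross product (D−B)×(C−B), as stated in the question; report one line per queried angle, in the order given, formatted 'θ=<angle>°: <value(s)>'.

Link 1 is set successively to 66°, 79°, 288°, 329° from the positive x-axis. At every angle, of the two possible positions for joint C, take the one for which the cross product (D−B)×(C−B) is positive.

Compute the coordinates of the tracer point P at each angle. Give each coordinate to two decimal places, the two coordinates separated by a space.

A=(0,0), D=(11.00,0)
θ=66°: B = A + 2.00·(cos66°, sin66°) = (0.8135, 1.8271)
θ=66°: |BD| = 10.3491
θ=66°: circle(B,3.00) ∩ circle(D,10.00): a=0.7780, h=2.8974
θ=66°:   candidates: C₊=(2.0908,4.5416) cross=29.985; C₋=(1.0678,-1.1621) cross=-29.985
θ=66°:   branch + wants cross > 0 → take C=(2.0908,4.5416) (cross=29.985)
θ=66°: ex = (C−B)/|BC| = (0.4258,0.9048); ey = (-0.9048,0.4258)
θ=66°: P = B + 2.66·ex + 0.93·ey = (1.1045,4.6299)
θ=79°: B = A + 2.00·(cos79°, sin79°) = (0.3816, 1.9633)
θ=79°: |BD| = 10.7984
θ=79°: circle(B,3.00) ∩ circle(D,10.00): a=1.1856, h=2.7558
θ=79°:   candidates: C₊=(2.0485,4.4576) cross=29.758; C₋=(1.0464,-0.9622) cross=-29.758
θ=79°:   branch + wants cross > 0 → take C=(2.0485,4.4576) (cross=29.758)
θ=79°: ex = (C−B)/|BC| = (0.5556,0.8314); ey = (-0.8314,0.5556)
θ=79°: P = B + 2.66·ex + 0.93·ey = (1.0863,4.6916)
θ=288°: B = A + 2.00·(cos288°, sin288°) = (0.6180, -1.9021)
θ=288°: |BD| = 10.5548
θ=288°: circle(B,3.00) ∩ circle(D,10.00): a=0.9665, h=2.8400
θ=288°:   candidates: C₊=(1.0569,1.0656) cross=29.976; C₋=(2.0806,-4.5215) cross=-29.976
θ=288°:   branch + wants cross > 0 → take C=(1.0569,1.0656) (cross=29.976)
θ=288°: ex = (C−B)/|BC| = (0.1463,0.9892); ey = (-0.9892,0.1463)
θ=288°: P = B + 2.66·ex + 0.93·ey = (0.0872,0.8653)
θ=329°: B = A + 2.00·(cos329°, sin329°) = (1.7143, -1.0301)
θ=329°: |BD| = 9.3426
θ=329°: circle(B,3.00) ∩ circle(D,10.00): a=-0.1988, h=2.9934
θ=329°:   candidates: C₊=(1.1867,1.9232) cross=27.966; C₋=(1.8467,-4.0272) cross=-27.966
θ=329°:   branch + wants cross > 0 → take C=(1.1867,1.9232) (cross=27.966)
θ=329°: ex = (C−B)/|BC| = (-0.1759,0.9844); ey = (-0.9844,-0.1759)
θ=329°: P = B + 2.66·ex + 0.93·ey = (0.3310,1.4249)

θ=66°: 1.10 4.63
θ=79°: 1.09 4.69
θ=288°: 0.09 0.87
θ=329°: 0.33 1.42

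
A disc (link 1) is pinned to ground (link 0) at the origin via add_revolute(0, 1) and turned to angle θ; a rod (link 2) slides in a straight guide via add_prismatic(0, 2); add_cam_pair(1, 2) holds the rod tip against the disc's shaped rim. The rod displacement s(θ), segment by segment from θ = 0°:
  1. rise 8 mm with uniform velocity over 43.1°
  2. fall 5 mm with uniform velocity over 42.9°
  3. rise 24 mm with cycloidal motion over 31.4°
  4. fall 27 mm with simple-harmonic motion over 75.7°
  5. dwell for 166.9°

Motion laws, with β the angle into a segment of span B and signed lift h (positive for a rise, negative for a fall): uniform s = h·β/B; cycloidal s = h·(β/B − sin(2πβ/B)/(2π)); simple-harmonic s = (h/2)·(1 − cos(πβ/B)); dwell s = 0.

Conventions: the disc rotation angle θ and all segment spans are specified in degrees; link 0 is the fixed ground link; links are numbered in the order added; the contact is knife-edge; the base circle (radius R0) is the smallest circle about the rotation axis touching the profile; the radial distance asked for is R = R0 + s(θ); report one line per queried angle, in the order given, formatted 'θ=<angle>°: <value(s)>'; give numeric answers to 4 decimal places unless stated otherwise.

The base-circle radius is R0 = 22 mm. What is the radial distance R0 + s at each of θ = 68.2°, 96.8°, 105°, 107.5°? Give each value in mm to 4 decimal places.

segment 1 (0° to 43.1°, uniform, h = 8) is passed completely: s = 0.0000 + (8) = 8.0000
θ = 68.2° falls in segment 2 (43.1° to 86°, uniform, h = -5): β = 68.2 − 43.1 = 25.1°, B = 42.9°; Δs = -5·25.1/42.9 = -2.9254; s = 8.0000 − 2.9254 = 5.0746
segment 2 (43.1° to 86°, uniform, h = -5) is passed completely: s = 8.0000 + (-5) = 3.0000
θ = 96.8° falls in segment 3 (86° to 117.4°, cycloidal, h = 24): β = 96.8 − 86 = 10.8°, B = 31.4°; Δs = 24·(0.3439 − sin(2π·0.3439)/(2π)) = 5.0815; s = 3.0000 + 5.0815 = 8.0815
θ = 105° falls in segment 3 (86° to 117.4°, cycloidal, h = 24): β = 105 − 86 = 19°, B = 31.4°; Δs = 24·(0.6051 − sin(2π·0.6051)/(2π)) = 16.8652; s = 3.0000 + 16.8652 = 19.8652
θ = 107.5° falls in segment 3 (86° to 117.4°, cycloidal, h = 24): β = 107.5 − 86 = 21.5°, B = 31.4°; Δs = 24·(0.6847 − sin(2π·0.6847)/(2π)) = 19.9359; s = 3.0000 + 19.9359 = 22.9359
θ=68.2°: R = R0 + s = 22 + 5.0746 = 27.0746
θ=96.8°: R = R0 + s = 22 + 8.0815 = 30.0815
θ=105°: R = R0 + s = 22 + 19.8652 = 41.8652
θ=107.5°: R = R0 + s = 22 + 22.9359 = 44.9359

θ=68.2°: 27.0746
θ=96.8°: 30.0815
θ=105°: 41.8652
θ=107.5°: 44.9359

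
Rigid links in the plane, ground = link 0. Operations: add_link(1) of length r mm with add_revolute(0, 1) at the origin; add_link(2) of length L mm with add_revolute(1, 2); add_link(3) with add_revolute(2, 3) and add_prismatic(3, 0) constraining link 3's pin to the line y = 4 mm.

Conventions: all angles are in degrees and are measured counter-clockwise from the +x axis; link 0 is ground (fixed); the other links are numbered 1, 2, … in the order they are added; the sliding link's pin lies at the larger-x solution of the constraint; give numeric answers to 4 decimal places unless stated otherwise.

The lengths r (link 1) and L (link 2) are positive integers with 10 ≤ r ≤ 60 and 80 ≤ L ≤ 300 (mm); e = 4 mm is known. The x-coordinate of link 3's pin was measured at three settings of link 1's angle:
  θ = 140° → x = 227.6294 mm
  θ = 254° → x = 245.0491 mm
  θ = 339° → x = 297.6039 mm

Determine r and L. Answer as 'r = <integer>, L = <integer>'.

constraint per measurement: (x − r cos θ)² + (r sin θ − e)² = L²
subtracting the θ₁ and θ₂ equations cancels the r² and L² terms:
r = (x₁² − x₂²) / (2[(x₁cos θ₁ + e sin θ₁) − (x₂cos θ₂ + e sin θ₂)]) = 41.0001 → r = 41
L² = (x₁ − r cos θ₁)² + (r sin θ₁ − e)² = 67599.9968 → L = 260.0000 → L = 260
check at θ₃=339°: x = 297.6039 (printed 297.6039) ✓

r = 41, L = 260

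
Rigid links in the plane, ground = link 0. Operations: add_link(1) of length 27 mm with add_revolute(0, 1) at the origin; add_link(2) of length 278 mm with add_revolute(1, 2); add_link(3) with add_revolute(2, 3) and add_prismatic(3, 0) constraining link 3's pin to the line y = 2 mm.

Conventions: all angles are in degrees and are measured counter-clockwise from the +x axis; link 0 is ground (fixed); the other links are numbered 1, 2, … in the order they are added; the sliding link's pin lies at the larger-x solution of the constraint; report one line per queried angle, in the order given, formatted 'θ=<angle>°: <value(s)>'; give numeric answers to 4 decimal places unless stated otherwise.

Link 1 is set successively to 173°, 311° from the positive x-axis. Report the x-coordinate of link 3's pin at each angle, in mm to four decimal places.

geometry: r = 27 mm, L = 278 mm, e = 2 mm
θ=173°: crank pin P = (r cos θ, r sin θ) = (-26.798746, 3.290472)
θ=173°: h = r sin θ − e = 3.290472 − 2 = 1.290472
θ=173°: x = r cos θ + √(L² − h²) = -26.798746 + 277.997005 = 251.198259
θ=311°: crank pin P = (r cos θ, r sin θ) = (17.713594, -20.377159)
θ=311°: h = r sin θ − e = -20.377159 − 2 = -22.377159
θ=311°: x = r cos θ + √(L² − h²) = 17.713594 + 277.097930 = 294.811524

θ=173°: 251.1983
θ=311°: 294.8115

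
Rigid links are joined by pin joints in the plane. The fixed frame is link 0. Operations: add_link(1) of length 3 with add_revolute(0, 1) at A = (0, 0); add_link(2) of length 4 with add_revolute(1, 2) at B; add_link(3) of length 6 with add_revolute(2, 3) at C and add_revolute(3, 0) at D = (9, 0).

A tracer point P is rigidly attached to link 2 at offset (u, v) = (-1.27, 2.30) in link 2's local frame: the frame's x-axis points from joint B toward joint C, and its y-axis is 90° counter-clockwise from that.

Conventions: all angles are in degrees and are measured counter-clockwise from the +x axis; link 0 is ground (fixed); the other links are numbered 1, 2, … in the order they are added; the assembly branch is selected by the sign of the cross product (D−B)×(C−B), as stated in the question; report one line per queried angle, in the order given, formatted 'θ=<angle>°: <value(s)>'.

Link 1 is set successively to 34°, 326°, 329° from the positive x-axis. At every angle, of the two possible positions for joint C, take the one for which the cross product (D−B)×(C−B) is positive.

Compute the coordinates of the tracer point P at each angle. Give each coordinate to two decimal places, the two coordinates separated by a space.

A=(0,0), D=(9.00,0)
θ=34°: B = A + 3.00·(cos34°, sin34°) = (2.4871, 1.6776)
θ=34°: |BD| = 6.7255
θ=34°: circle(B,4.00) ∩ circle(D,6.00): a=1.8759, h=3.5329
θ=34°:   candidates: C₊=(5.1849,4.6309) cross=23.760; C₋=(3.4224,-2.2115) cross=-23.760
θ=34°:   branch + wants cross > 0 → take C=(5.1849,4.6309) (cross=23.760)
θ=34°: ex = (C−B)/|BC| = (0.6744,0.7383); ey = (-0.7383,0.6744)
θ=34°: P = B + -1.27·ex + 2.30·ey = (-0.0676,2.2911)
θ=326°: B = A + 3.00·(cos326°, sin326°) = (2.4871, -1.6776)
θ=326°: |BD| = 6.7255
θ=326°: circle(B,4.00) ∩ circle(D,6.00): a=1.8759, h=3.5329
θ=326°:   candidates: C₊=(3.4224,2.2115) cross=23.760; C₋=(5.1849,-4.6309) cross=-23.760
θ=326°:   branch + wants cross > 0 → take C=(3.4224,2.2115) (cross=23.760)
θ=326°: ex = (C−B)/|BC| = (0.2338,0.9723); ey = (-0.9723,0.2338)
θ=326°: P = B + -1.27·ex + 2.30·ey = (-0.0461,-2.3746)
θ=329°: B = A + 3.00·(cos329°, sin329°) = (2.5715, -1.5451)
θ=329°: |BD| = 6.6116
θ=329°: circle(B,4.00) ∩ circle(D,6.00): a=1.7933, h=3.5755
θ=329°:   candidates: C₊=(3.4796,2.3505) cross=23.640; C₋=(5.1507,-4.6025) cross=-23.640
θ=329°:   branch + wants cross > 0 → take C=(3.4796,2.3505) (cross=23.640)
θ=329°: ex = (C−B)/|BC| = (0.2270,0.9739); ey = (-0.9739,0.2270)
θ=329°: P = B + -1.27·ex + 2.30·ey = (0.0432,-2.2598)

θ=34°: -0.07 2.29
θ=326°: -0.05 -2.37
θ=329°: 0.04 -2.26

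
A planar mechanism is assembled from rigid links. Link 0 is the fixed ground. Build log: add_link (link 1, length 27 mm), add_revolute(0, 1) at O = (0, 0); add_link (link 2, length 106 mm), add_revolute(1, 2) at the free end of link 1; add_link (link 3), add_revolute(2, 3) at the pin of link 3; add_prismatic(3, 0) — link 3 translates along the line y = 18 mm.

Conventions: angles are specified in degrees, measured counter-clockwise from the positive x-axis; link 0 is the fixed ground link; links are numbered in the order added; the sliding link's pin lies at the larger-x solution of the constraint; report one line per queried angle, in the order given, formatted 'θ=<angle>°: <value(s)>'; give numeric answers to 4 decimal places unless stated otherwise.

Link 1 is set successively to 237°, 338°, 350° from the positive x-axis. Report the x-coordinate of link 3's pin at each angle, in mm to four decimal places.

geometry: r = 27 mm, L = 106 mm, e = 18 mm
θ=237°: crank pin P = (r cos θ, r sin θ) = (-14.705254, -22.644105)
θ=237°: h = r sin θ − e = -22.644105 − 18 = -40.644105
θ=237°: x = r cos θ + √(L² − h²) = -14.705254 + 97.898196 = 83.192942
θ=338°: crank pin P = (r cos θ, r sin θ) = (25.033964, -10.114378)
θ=338°: h = r sin θ − e = -10.114378 − 18 = -28.114378
θ=338°: x = r cos θ + √(L² − h²) = 25.033964 + 102.203629 = 127.237593
θ=350°: crank pin P = (r cos θ, r sin θ) = (26.589809, -4.688501)
θ=350°: h = r sin θ − e = -4.688501 − 18 = -22.688501
θ=350°: x = r cos θ + √(L² − h²) = 26.589809 + 103.543382 = 130.133191

θ=237°: 83.1929
θ=338°: 127.2376
θ=350°: 130.1332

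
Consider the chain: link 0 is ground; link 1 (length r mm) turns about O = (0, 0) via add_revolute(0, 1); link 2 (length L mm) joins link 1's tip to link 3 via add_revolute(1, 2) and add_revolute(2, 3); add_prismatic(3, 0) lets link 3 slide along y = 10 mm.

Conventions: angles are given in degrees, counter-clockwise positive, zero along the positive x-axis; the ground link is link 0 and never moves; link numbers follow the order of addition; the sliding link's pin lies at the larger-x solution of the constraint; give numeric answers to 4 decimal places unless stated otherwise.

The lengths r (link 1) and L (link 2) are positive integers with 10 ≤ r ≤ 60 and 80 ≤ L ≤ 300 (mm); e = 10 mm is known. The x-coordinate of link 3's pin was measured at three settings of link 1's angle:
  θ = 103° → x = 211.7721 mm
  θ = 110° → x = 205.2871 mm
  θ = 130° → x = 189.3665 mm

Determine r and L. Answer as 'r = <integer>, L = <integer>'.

constraint per measurement: (x − r cos θ)² + (r sin θ − e)² = L²
subtracting the θ₁ and θ₂ equations cancels the r² and L² terms:
r = (x₁² − x₂²) / (2[(x₁cos θ₁ + e sin θ₁) − (x₂cos θ₂ + e sin θ₂)]) = 58.9996 → r = 59
L² = (x₁ − r cos θ₁)² + (r sin θ₁ − e)² = 52899.9918 → L = 230.0000 → L = 230
check at θ₃=130°: x = 189.3665 (printed 189.3665) ✓

r = 59, L = 230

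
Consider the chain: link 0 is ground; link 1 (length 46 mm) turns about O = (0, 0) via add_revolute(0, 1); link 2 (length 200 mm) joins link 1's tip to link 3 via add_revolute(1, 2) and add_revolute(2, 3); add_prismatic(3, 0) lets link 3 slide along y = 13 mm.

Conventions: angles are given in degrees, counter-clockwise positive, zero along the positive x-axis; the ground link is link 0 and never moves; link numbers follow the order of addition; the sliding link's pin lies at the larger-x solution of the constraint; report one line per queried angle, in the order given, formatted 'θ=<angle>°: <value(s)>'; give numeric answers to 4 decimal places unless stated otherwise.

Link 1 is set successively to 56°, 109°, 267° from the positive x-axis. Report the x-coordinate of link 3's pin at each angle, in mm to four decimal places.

geometry: r = 46 mm, L = 200 mm, e = 13 mm
θ=56°: crank pin P = (r cos θ, r sin θ) = (25.722874, 38.135728)
θ=56°: h = r sin θ − e = 38.135728 − 13 = 25.135728
θ=56°: x = r cos θ + √(L² − h²) = 25.722874 + 198.414201 = 224.137075
θ=109°: crank pin P = (r cos θ, r sin θ) = (-14.976135, 43.493854)
θ=109°: h = r sin θ − e = 43.493854 − 13 = 30.493854
θ=109°: x = r cos θ + √(L² − h²) = -14.976135 + 197.661642 = 182.685507
θ=267°: crank pin P = (r cos θ, r sin θ) = (-2.407454, -45.936959)
θ=267°: h = r sin θ − e = -45.936959 − 13 = -58.936959
θ=267°: x = r cos θ + √(L² − h²) = -2.407454 + 191.118903 = 188.711449

θ=56°: 224.1371
θ=109°: 182.6855
θ=267°: 188.7114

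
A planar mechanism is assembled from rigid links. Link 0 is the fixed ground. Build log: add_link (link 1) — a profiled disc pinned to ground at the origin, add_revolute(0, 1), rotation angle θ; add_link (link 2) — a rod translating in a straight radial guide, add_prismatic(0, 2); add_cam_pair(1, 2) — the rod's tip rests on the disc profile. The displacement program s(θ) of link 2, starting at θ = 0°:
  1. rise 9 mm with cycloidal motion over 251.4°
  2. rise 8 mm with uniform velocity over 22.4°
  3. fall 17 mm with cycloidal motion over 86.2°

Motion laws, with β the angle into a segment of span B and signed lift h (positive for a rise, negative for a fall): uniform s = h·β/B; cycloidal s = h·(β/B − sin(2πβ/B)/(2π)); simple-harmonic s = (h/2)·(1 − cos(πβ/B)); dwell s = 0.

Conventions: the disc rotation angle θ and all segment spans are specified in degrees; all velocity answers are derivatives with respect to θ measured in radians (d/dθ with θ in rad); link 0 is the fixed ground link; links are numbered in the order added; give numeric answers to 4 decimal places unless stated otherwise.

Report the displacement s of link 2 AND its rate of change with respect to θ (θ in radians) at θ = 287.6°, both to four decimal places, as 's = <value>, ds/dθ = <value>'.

seg 1 [0°–251.4°] cycloidal, h=9: full span → s += 9 → s = 9.0000
seg 2 [251.4°–273.8°] uniform, h=8: full span → s += 8 → s = 17.0000
seg 3 [273.8°–360°] cycloidal, h=-17: θ=287.6° here. β=13.8, B=86.2. -17·(0.1601 − sin(2π·0.1601)/(2π)) = -0.4363 → s = 16.5637
velocity in seg [273.8°–360°] (cycloidal), θ in radians: β = 13.8° = 0.2409 rad, B = 86.2° = 1.5045 rad; ds/dθ = (h/B)(1 − cos(2πβ/B)) = ((-17)/1.5045)(1 − cos(2π·0.1601)) = -5.250551 mm/rad

s = 16.5637, ds/dθ = -5.2506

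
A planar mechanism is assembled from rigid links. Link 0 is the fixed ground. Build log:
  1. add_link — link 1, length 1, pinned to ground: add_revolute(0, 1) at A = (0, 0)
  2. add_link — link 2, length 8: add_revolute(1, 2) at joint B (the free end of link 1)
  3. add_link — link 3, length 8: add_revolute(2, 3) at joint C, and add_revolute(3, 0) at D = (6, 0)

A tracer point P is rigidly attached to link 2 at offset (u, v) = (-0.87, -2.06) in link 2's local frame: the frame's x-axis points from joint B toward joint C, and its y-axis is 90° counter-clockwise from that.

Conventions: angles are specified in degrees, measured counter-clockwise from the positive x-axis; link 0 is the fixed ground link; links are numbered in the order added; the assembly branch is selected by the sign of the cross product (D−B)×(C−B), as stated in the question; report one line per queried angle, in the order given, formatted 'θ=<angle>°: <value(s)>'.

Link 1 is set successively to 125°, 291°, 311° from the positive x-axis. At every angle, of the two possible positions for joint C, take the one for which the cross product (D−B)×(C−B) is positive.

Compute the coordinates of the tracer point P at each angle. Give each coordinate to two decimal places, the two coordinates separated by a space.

A=(0,0), D=(6.00,0)
θ=125°: B = A + 1.00·(cos125°, sin125°) = (-0.5736, 0.8192)
θ=125°: |BD| = 6.6244
θ=125°: circle(B,8.00) ∩ circle(D,8.00): a=3.3122, h=7.2821
θ=125°:   candidates: C₊=(3.6137,7.6358) cross=48.240; C₋=(1.8127,-6.8167) cross=-48.240
θ=125°:   branch + wants cross > 0 → take C=(3.6137,7.6358) (cross=48.240)
θ=125°: ex = (C−B)/|BC| = (0.5234,0.8521); ey = (-0.8521,0.5234)
θ=125°: P = B + -0.87·ex + -2.06·ey = (0.7263,-1.0004)
θ=291°: B = A + 1.00·(cos291°, sin291°) = (0.3584, -0.9336)
θ=291°: |BD| = 5.7184
θ=291°: circle(B,8.00) ∩ circle(D,8.00): a=2.8592, h=7.4716
θ=291°:   candidates: C₊=(1.9594,6.9046) cross=42.725; C₋=(4.3990,-7.8382) cross=-42.725
θ=291°:   branch + wants cross > 0 → take C=(1.9594,6.9046) (cross=42.725)
θ=291°: ex = (C−B)/|BC| = (0.2001,0.9798); ey = (-0.9798,0.2001)
θ=291°: P = B + -0.87·ex + -2.06·ey = (2.2026,-2.1982)
θ=311°: B = A + 1.00·(cos311°, sin311°) = (0.6561, -0.7547)
θ=311°: |BD| = 5.3970
θ=311°: circle(B,8.00) ∩ circle(D,8.00): a=2.6985, h=7.5311
θ=311°:   candidates: C₊=(2.2749,7.0798) cross=40.645; C₋=(4.3812,-7.8345) cross=-40.645
θ=311°:   branch + wants cross > 0 → take C=(2.2749,7.0798) (cross=40.645)
θ=311°: ex = (C−B)/|BC| = (0.2024,0.9793); ey = (-0.9793,0.2024)
θ=311°: P = B + -0.87·ex + -2.06·ey = (2.4974,-2.0236)

θ=125°: 0.73 -1.00
θ=291°: 2.20 -2.20
θ=311°: 2.50 -2.02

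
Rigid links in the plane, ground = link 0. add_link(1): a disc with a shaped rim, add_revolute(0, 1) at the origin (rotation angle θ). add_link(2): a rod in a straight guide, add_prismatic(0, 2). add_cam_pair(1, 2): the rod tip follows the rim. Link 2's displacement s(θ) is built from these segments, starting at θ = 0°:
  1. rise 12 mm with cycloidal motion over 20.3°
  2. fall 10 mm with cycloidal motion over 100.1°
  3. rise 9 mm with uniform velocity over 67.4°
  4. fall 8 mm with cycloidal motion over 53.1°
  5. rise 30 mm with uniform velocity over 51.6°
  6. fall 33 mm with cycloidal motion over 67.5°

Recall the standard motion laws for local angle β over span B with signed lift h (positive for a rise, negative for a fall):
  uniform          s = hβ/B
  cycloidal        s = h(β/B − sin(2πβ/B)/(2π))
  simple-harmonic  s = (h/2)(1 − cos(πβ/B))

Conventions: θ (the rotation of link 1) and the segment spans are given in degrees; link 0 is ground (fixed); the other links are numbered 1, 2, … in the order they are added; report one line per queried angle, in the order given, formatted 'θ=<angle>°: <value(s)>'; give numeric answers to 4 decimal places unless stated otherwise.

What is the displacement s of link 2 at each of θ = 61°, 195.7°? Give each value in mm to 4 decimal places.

segment 1 (0° to 20.3°, cycloidal, h = 12) is passed completely: s = 0.0000 + (12) = 12.0000
θ = 61° falls in segment 2 (20.3° to 120.4°, cycloidal, h = -10): β = 61 − 20.3 = 40.7°, B = 100.1°; Δs = -10·(0.4066 − sin(2π·0.4066)/(2π)) = -3.1846; s = 12.0000 − 3.1846 = 8.8154
segment 2 (20.3° to 120.4°, cycloidal, h = -10) is passed completely: s = 12.0000 + (-10) = 2.0000
segment 3 (120.4° to 187.8°, uniform, h = 9) is passed completely: s = 2.0000 + (9) = 11.0000
θ = 195.7° falls in segment 4 (187.8° to 240.9°, cycloidal, h = -8): β = 195.7 − 187.8 = 7.9°, B = 53.1°; Δs = -8·(0.1488 − sin(2π·0.1488)/(2π)) = -0.1659; s = 11.0000 − 0.1659 = 10.8341

θ=61°: 8.8154
θ=195.7°: 10.8341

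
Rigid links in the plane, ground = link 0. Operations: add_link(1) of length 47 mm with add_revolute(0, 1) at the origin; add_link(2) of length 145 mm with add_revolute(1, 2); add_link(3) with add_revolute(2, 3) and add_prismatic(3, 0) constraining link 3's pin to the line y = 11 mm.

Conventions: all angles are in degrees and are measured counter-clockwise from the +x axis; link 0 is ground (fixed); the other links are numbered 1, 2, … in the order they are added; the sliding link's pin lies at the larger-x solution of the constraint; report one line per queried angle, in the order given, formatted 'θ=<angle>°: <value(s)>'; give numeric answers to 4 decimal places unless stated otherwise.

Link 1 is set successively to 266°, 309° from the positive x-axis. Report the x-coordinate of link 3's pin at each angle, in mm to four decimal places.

geometry: r = 47 mm, L = 145 mm, e = 11 mm
θ=266°: crank pin P = (r cos θ, r sin θ) = (-3.278554, -46.885510)
θ=266°: h = r sin θ − e = -46.885510 − 11 = -57.885510
θ=266°: x = r cos θ + √(L² − h²) = -3.278554 + 132.944604 = 129.666050
θ=309°: crank pin P = (r cos θ, r sin θ) = (29.578058, -36.525860)
θ=309°: h = r sin θ − e = -36.525860 − 11 = -47.525860
θ=309°: x = r cos θ + √(L² − h²) = 29.578058 + 136.990119 = 166.568177

θ=266°: 129.6660
θ=309°: 166.5682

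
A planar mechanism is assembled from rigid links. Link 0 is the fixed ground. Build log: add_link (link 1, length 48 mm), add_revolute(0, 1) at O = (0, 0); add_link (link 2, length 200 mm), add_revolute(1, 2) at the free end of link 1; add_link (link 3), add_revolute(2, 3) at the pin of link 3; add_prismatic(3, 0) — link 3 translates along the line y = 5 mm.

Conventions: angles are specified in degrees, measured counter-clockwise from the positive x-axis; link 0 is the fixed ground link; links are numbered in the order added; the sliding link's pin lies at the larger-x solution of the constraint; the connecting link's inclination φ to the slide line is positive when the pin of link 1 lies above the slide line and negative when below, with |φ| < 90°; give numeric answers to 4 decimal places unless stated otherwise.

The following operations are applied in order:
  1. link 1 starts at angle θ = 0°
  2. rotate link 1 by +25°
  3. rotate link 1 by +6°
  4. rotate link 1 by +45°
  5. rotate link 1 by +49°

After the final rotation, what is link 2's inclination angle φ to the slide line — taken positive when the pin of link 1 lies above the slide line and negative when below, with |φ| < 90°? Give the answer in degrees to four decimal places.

geometry: r = 48 mm, L = 200 mm, e = 5 mm; θ starts at 0°
rotate link 1 by +25°: θ ← 0° +25° = 25°
rotate link 1 by +6°: θ ← 25° +6° = 31°
rotate link 1 by +45°: θ ← 31° +45° = 76°
rotate link 1 by +49°: θ ← 76° +49° = 125°
h = r sin θ − e = 39.319298 − 5 = 34.319298
sin φ = h / L = 34.319298 / 200 = 0.17159649
φ = arcsin(0.17159649) = 9.880655°

9.8807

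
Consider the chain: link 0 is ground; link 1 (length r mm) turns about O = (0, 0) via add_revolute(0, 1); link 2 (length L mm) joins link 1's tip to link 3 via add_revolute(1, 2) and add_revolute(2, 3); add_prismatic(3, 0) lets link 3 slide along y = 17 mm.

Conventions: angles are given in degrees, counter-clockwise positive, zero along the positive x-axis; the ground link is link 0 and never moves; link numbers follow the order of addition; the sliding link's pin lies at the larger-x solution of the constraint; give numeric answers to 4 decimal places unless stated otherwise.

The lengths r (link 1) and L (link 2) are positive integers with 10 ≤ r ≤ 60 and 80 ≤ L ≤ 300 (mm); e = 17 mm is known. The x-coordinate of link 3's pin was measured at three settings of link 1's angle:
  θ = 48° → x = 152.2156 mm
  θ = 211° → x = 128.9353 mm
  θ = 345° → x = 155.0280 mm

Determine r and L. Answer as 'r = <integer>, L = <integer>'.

constraint per measurement: (x − r cos θ)² + (r sin θ − e)² = L²
subtracting the θ₁ and θ₂ equations cancels the r² and L² terms:
r = (x₁² − x₂²) / (2[(x₁cos θ₁ + e sin θ₁) − (x₂cos θ₂ + e sin θ₂)]) = 14.0000 → r = 14
L² = (x₁ − r cos θ₁)² + (r sin θ₁ − e)² = 20448.9927 → L = 143.0000 → L = 143
check at θ₃=345°: x = 155.0280 (printed 155.0280) ✓

r = 14, L = 143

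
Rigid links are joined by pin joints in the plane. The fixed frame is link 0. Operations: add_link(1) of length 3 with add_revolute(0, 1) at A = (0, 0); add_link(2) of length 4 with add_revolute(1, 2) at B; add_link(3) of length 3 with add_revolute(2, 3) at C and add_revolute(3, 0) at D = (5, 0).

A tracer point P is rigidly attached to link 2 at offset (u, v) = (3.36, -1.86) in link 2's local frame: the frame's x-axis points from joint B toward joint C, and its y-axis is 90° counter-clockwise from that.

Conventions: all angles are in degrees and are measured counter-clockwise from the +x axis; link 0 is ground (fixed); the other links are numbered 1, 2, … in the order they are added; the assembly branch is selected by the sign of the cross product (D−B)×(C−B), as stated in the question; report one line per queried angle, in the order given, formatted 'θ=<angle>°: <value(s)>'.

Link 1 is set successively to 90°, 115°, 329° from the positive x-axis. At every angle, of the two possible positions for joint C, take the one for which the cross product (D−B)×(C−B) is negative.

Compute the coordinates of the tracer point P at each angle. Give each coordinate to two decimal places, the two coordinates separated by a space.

A=(0,0), D=(5.00,0)
θ=90°: B = A + 3.00·(cos90°, sin90°) = (0.0000, 3.0000)
θ=90°: |BD| = 5.8310
θ=90°: circle(B,4.00) ∩ circle(D,3.00): a=3.5157, h=1.9078
θ=90°:   candidates: C₊=(3.9963,2.8271) cross=11.124; C₋=(2.0332,-0.4447) cross=-11.124
θ=90°:   branch - wants cross < 0 → take C=(2.0332,-0.4447) (cross=-11.124)
θ=90°: ex = (C−B)/|BC| = (0.5083,-0.8612); ey = (0.8612,0.5083)
θ=90°: P = B + 3.36·ex + -1.86·ey = (0.1060,-0.8390)
θ=115°: B = A + 3.00·(cos115°, sin115°) = (-1.2679, 2.7189)
θ=115°: |BD| = 6.8322
θ=115°: circle(B,4.00) ∩ circle(D,3.00): a=3.9284, h=0.7536
θ=115°:   candidates: C₊=(2.6359,1.8470) cross=5.149; C₋=(2.0361,0.4642) cross=-5.149
θ=115°:   branch - wants cross < 0 → take C=(2.0361,0.4642) (cross=-5.149)
θ=115°: ex = (C−B)/|BC| = (0.8260,-0.5637); ey = (0.5637,0.8260)
θ=115°: P = B + 3.36·ex + -1.86·ey = (0.4591,-0.7114)
θ=329°: B = A + 3.00·(cos329°, sin329°) = (2.5715, -1.5451)
θ=329°: |BD| = 2.8784
θ=329°: circle(B,4.00) ∩ circle(D,3.00): a=2.6552, h=2.9917
θ=329°:   candidates: C₊=(3.2057,2.4043) cross=8.611; C₋=(6.4176,-2.6439) cross=-8.611
θ=329°:   branch - wants cross < 0 → take C=(6.4176,-2.6439) (cross=-8.611)
θ=329°: ex = (C−B)/|BC| = (0.9615,-0.2747); ey = (0.2747,0.9615)
θ=329°: P = B + 3.36·ex + -1.86·ey = (5.2913,-4.2566)

θ=90°: 0.11 -0.84
θ=115°: 0.46 -0.71
θ=329°: 5.29 -4.26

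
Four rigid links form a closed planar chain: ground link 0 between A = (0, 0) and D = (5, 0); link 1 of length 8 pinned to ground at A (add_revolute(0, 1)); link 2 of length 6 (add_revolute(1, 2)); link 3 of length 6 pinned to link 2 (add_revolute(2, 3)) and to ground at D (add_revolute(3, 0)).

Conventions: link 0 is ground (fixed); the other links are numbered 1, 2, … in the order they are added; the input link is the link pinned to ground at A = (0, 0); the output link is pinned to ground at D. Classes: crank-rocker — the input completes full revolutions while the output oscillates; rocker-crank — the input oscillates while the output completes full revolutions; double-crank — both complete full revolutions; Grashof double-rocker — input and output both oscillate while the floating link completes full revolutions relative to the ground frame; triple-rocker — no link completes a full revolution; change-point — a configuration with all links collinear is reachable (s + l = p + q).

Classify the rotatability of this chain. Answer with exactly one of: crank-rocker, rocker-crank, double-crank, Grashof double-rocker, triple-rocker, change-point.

lengths: ground=5, input=8, coupler=6, output=6
sorted: s=5 (shortest), l=8 (longest), p+q=12
s + l = 13 vs p + q = 12
s + l > p + q → non-Grashof → no link fully rotates → triple-rocker

triple-rocker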